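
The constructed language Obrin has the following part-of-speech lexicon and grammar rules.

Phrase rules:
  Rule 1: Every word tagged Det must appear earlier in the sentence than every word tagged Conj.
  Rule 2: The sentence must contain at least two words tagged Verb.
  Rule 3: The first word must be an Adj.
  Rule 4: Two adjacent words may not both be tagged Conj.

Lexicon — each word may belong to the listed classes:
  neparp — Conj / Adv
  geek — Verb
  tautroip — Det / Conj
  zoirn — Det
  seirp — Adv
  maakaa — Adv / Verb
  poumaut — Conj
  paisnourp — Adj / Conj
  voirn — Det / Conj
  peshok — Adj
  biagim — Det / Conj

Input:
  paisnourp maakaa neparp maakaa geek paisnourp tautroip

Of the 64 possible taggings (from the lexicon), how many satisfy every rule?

Candidates per position — 1:paisnourp {Adj,Conj}; 2:maakaa {Adv,Verb}; 3:neparp {Conj,Adv}; 4:maakaa {Adv,Verb}; 5:geek {Verb}; 6:paisnourp {Adj,Conj}; 7:tautroip {Det,Conj}.
There are 64 candidate sequences in total.
Checking each against the rules leaves 9 sequences.
Count = 9.

9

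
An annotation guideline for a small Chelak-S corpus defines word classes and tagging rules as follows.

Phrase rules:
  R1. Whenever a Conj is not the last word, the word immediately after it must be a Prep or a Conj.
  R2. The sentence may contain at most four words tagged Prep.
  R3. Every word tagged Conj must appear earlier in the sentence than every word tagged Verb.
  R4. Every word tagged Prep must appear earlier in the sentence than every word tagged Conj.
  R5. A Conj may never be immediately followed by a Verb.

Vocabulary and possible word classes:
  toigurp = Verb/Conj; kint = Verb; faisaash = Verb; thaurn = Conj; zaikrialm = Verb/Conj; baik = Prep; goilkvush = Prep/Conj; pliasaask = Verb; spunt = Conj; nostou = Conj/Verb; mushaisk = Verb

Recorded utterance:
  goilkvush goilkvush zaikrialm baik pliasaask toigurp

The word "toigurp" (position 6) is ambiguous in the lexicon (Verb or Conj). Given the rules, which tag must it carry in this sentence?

Candidates per position — 1:goilkvush {Prep,Conj}; 2:goilkvush {Prep,Conj}; 3:zaikrialm {Verb,Conj}; 4:baik {Prep}; 5:pliasaask {Verb}; 6:toigurp {Verb,Conj}.
Word 1 cannot be Conj — rule 4 would then fail for every completion. It is Prep.
Word 2 cannot be Conj — rule 4 would then fail for every completion. It is Prep.
Word 3 cannot be Conj — rule 4 would then fail for every completion. It is Verb.
Word 6 cannot be Conj — rule 3 would then fail for every completion. It is Verb.
The unique satisfying tagging is: Prep Prep Verb Prep Verb Verb.
Rule-by-rule: rule 1 satisfied; rule 2 satisfied; rule 3 satisfied; rule 4 satisfied; rule 5 satisfied.

Verb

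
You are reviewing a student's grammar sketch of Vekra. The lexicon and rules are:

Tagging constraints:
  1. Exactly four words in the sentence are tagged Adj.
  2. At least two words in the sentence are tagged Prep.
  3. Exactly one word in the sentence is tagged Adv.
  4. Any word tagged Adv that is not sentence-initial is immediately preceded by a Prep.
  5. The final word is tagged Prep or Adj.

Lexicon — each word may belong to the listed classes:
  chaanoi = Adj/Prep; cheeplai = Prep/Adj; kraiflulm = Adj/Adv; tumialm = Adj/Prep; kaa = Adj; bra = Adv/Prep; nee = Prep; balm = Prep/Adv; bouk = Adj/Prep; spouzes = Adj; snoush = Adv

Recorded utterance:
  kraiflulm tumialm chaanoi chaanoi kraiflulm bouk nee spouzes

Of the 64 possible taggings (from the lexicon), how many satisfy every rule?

9

Candidates per position — 1:kraiflulm {Adj,Adv}; 2:tumialm {Adj,Prep}; 3:chaanoi {Adj,Prep}; 4:chaanoi {Adj,Prep}; 5:kraiflulm {Adj,Adv}; 6:bouk {Adj,Prep}; 7:nee {Prep}; 8:spouzes {Adj}.
There are 64 candidate sequences in total.
Checking each against the rules leaves 9 sequences.
Count = 9.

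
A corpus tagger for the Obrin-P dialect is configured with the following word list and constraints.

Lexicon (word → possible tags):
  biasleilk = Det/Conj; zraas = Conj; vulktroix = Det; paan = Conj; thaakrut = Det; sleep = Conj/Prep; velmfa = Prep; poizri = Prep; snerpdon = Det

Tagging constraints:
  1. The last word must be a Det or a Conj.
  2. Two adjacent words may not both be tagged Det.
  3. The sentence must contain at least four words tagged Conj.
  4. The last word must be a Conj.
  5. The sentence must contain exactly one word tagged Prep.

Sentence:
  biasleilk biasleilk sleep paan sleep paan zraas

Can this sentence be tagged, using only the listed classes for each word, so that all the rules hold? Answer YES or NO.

Candidates per position — 1:biasleilk {Det,Conj}; 2:biasleilk {Det,Conj}; 3:sleep {Conj,Prep}; 4:paan {Conj}; 5:sleep {Conj,Prep}; 6:paan {Conj}; 7:zraas {Conj}.
One satisfying assignment: Det Conj Conj Conj Prep Conj Conj.
Rule-by-rule: rule 1 ✓; rule 2 ✓; rule 3 ✓; rule 4 ✓; rule 5 ✓.

YES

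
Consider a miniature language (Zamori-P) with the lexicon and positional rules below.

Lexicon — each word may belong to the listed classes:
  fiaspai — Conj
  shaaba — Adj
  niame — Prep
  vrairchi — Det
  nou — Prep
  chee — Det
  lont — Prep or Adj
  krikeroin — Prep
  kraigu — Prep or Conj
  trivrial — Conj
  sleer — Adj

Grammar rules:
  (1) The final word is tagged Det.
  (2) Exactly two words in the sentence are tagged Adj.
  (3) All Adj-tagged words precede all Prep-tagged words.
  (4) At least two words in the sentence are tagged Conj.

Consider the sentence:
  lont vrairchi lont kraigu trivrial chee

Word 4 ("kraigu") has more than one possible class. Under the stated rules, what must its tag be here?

Conj

Candidates per position — 1:lont {Prep,Adj}; 2:vrairchi {Det}; 3:lont {Prep,Adj}; 4:kraigu {Prep,Conj}; 5:trivrial {Conj}; 6:chee {Det}.
Position 1: Prep is ruled out by rule 2; that leaves Adj.
Position 3: Prep is ruled out by rule 2; that leaves Adj.
Position 4: Prep is ruled out by rule 4; that leaves Conj.
The unique satisfying tagging is: Adj Det Adj Conj Conj Det.
Rule-by-rule: rule 1 ✓; rule 2 ✓; rule 3 ✓; rule 4 ✓.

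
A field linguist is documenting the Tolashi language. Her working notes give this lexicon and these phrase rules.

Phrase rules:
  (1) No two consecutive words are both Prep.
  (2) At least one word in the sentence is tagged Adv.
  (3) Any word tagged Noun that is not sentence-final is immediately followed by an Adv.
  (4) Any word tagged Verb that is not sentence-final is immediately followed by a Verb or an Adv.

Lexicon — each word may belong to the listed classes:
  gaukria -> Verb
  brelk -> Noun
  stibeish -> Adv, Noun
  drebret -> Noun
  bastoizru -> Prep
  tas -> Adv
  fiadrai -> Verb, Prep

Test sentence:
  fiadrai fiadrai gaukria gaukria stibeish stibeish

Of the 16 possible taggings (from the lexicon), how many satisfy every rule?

Candidates per position — 1:fiadrai {Verb,Prep}; 2:fiadrai {Verb,Prep}; 3:gaukria {Verb}; 4:gaukria {Verb}; 5:stibeish {Adv,Noun}; 6:stibeish {Adv,Noun}.
There are 16 candidate sequences in total.
The sequences that satisfy every rule: Verb Verb Verb Verb Adv Adv; Verb Verb Verb Verb Adv Noun; Prep Verb Verb Verb Adv Adv; Prep Verb Verb Verb Adv Noun.
Count = 4.

4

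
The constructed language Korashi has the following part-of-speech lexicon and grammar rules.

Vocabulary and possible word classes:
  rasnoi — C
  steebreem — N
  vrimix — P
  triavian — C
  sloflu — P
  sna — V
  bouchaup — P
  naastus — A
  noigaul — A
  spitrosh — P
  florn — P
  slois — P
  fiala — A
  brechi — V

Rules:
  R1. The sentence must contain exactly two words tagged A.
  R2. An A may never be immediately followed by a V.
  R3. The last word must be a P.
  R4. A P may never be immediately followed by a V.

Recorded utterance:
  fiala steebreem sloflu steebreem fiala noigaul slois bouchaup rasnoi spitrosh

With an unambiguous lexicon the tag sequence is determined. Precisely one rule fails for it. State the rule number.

Fixed tagging: A N P N A A P P C P.
Checking each rule: R1 violated, R2 holds, R3 holds, R4 holds.
Only rule 1 fails.

1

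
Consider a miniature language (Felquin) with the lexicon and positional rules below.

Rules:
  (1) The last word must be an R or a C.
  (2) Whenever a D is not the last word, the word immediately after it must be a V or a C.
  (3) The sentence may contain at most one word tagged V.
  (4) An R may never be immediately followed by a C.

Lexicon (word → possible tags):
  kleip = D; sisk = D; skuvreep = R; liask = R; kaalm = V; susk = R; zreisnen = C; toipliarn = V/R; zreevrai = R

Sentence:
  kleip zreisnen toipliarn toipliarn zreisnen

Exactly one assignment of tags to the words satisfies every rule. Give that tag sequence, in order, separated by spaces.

D C R V C

Candidates per position — 1:kleip {D}; 2:zreisnen {C}; 3:toipliarn {V,R}; 4:toipliarn {V,R}; 5:zreisnen {C}.
Position 4: R is ruled out by rule 4; that leaves V.
Position 3: V is ruled out by rule 3; that leaves R.
The only consistent sequence is: D C R V C.
Verifying each rule — rule 1 satisfied; rule 2 satisfied; rule 3 satisfied; rule 4 satisfied.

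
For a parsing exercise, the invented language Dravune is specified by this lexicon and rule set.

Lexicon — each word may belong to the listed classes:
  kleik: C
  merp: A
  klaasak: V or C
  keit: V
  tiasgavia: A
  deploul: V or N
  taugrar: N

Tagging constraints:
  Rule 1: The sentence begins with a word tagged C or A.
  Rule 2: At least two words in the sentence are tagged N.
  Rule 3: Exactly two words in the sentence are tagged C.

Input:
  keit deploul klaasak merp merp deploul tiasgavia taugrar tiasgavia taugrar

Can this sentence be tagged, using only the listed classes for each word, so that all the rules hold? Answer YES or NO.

NO

Candidates per position — 1:keit {V}; 2:deploul {V,N}; 3:klaasak {V,C}; 4:merp {A}; 5:merp {A}; 6:deploul {V,N}; 7:tiasgavia {A}; 8:taugrar {N}; 9:tiasgavia {A}; 10:taugrar {N}.
Rule 1 cannot be satisfied by any choice of tags from the lexicon.
So there is no consistent tagging.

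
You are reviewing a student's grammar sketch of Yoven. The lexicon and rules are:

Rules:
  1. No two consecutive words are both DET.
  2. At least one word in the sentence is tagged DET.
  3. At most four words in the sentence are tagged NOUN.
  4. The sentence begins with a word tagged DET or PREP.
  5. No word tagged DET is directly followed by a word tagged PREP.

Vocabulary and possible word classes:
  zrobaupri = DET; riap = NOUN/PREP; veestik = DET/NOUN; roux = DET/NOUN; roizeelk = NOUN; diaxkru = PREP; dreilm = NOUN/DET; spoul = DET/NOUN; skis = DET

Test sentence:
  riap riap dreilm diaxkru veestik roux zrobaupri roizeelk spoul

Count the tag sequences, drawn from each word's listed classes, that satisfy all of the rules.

Candidates per position — 1:riap {NOUN,PREP}; 2:riap {NOUN,PREP}; 3:dreilm {NOUN,DET}; 4:diaxkru {PREP}; 5:veestik {DET,NOUN}; 6:roux {DET,NOUN}; 7:zrobaupri {DET}; 8:roizeelk {NOUN}; 9:spoul {DET,NOUN}.
There are 64 candidate sequences in total.
The sequences that satisfy every rule: PREP NOUN NOUN PREP DET NOUN DET NOUN DET; PREP PREP NOUN PREP DET NOUN DET NOUN DET; PREP PREP NOUN PREP DET NOUN DET NOUN NOUN; PREP PREP NOUN PREP NOUN NOUN DET NOUN DET.
Count = 4.

4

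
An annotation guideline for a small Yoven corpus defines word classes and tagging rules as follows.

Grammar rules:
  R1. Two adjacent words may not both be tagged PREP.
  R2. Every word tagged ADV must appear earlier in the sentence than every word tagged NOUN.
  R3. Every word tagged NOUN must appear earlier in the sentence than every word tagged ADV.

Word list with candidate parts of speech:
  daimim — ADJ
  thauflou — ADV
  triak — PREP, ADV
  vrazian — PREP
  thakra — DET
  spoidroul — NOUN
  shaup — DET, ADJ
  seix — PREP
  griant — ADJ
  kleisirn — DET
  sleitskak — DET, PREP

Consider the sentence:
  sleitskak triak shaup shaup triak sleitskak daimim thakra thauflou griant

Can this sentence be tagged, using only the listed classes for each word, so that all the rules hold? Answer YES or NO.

Candidates per position — 1:sleitskak {DET,PREP}; 2:triak {PREP,ADV}; 3:shaup {DET,ADJ}; 4:shaup {DET,ADJ}; 5:triak {PREP,ADV}; 6:sleitskak {DET,PREP}; 7:daimim {ADJ}; 8:thakra {DET}; 9:thauflou {ADV}; 10:griant {ADJ}.
One satisfying assignment: PREP ADV ADJ DET ADV DET ADJ DET ADV ADJ.
Verifying each rule — rule 1 satisfied; rule 2 satisfied; rule 3 satisfied.

YES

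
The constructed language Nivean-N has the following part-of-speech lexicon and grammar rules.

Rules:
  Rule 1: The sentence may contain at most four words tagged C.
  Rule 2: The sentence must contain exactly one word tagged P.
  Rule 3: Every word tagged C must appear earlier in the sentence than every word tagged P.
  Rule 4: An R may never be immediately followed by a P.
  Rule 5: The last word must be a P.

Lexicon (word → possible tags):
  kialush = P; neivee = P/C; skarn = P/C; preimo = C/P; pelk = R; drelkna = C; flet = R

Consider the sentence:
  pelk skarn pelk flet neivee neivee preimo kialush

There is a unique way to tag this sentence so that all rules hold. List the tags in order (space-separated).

R C R R C C C P

Candidates per position — 1:pelk {R}; 2:skarn {P,C}; 3:pelk {R}; 4:flet {R}; 5:neivee {P,C}; 6:neivee {P,C}; 7:preimo {C,P}; 8:kialush {P}.
At position 2, choosing P makes rule 2 impossible to satisfy; hence C.
At position 5, choosing P makes rule 2 impossible to satisfy; hence C.
At position 6, choosing P makes rule 2 impossible to satisfy; hence C.
At position 7, choosing P makes rule 2 impossible to satisfy; hence C.
The unique satisfying tagging is: R C R R C C C P.
Verifying each rule — rule 1 holds; rule 2 holds; rule 3 holds; rule 4 holds; rule 5 holds.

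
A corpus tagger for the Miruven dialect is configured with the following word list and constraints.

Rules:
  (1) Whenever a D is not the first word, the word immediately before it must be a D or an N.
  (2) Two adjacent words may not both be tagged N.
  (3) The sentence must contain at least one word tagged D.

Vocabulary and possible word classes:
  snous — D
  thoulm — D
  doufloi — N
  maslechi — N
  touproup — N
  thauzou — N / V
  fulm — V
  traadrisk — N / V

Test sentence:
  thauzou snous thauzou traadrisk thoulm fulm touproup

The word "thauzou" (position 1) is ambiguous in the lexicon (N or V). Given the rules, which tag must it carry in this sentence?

N

Candidates per position — 1:thauzou {N,V}; 2:snous {D}; 3:thauzou {N,V}; 4:traadrisk {N,V}; 5:thoulm {D}; 6:fulm {V}; 7:touproup {N}.
If word 1 were V, no tagging could satisfy rule 1; so word 1 is N.
If word 4 were V, no tagging could satisfy rule 1; so word 4 is N.
If word 3 were N, no tagging could satisfy rule 2; so word 3 is V.
The only consistent sequence is: N D V N D V N.
Rule-by-rule: rule 1 ✓; rule 2 ✓; rule 3 ✓.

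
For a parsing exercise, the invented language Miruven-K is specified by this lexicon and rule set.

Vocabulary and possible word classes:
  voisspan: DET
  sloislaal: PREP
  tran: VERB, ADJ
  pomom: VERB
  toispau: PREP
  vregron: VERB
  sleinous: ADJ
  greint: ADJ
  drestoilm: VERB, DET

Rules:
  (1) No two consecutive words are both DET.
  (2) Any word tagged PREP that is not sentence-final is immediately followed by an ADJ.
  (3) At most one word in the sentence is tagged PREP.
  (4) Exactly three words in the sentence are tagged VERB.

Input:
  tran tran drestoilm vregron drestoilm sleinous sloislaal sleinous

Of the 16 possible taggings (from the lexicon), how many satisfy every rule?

6

Candidates per position — 1:tran {VERB,ADJ}; 2:tran {VERB,ADJ}; 3:drestoilm {VERB,DET}; 4:vregron {VERB}; 5:drestoilm {VERB,DET}; 6:sleinous {ADJ}; 7:sloislaal {PREP}; 8:sleinous {ADJ}.
There are 16 candidate sequences in total.
Checking each against the rules leaves 6 sequences.
Count = 6.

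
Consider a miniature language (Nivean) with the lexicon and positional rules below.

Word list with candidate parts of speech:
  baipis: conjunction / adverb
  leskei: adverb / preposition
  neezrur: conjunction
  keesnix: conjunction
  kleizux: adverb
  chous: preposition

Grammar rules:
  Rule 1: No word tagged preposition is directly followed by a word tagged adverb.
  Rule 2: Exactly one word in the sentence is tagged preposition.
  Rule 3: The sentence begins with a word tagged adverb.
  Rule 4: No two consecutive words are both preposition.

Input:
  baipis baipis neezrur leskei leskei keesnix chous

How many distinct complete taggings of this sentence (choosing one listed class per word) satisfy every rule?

2

Candidates per position — 1:baipis {conjunction,adverb}; 2:baipis {conjunction,adverb}; 3:neezrur {conjunction}; 4:leskei {adverb,preposition}; 5:leskei {adverb,preposition}; 6:keesnix {conjunction}; 7:chous {preposition}.
There are 16 candidate sequences in total.
The sequences that satisfy every rule: adverb conjunction conjunction adverb adverb conjunction preposition; adverb adverb conjunction adverb adverb conjunction preposition.
Count = 2.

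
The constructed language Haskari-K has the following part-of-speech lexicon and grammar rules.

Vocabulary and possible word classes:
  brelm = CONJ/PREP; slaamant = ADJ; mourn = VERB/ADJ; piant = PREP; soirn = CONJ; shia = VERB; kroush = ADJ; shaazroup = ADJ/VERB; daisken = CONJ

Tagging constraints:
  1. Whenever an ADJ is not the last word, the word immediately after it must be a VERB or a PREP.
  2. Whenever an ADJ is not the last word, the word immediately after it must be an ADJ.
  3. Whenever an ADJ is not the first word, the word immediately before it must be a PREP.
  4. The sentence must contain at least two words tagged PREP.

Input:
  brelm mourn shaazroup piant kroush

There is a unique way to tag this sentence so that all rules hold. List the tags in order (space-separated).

Candidates per position — 1:brelm {CONJ,PREP}; 2:mourn {VERB,ADJ}; 3:shaazroup {ADJ,VERB}; 4:piant {PREP}; 5:kroush {ADJ}.
At position 1, choosing CONJ makes rule 4 impossible to satisfy; hence PREP.
At position 2, choosing ADJ makes rule 2 impossible to satisfy; hence VERB.
At position 3, choosing ADJ makes rule 2 impossible to satisfy; hence VERB.
So the tagging must be: PREP VERB VERB PREP ADJ.
Verifying each rule — rule 1 holds; rule 2 holds; rule 3 holds; rule 4 holds.

PREP VERB VERB PREP ADJ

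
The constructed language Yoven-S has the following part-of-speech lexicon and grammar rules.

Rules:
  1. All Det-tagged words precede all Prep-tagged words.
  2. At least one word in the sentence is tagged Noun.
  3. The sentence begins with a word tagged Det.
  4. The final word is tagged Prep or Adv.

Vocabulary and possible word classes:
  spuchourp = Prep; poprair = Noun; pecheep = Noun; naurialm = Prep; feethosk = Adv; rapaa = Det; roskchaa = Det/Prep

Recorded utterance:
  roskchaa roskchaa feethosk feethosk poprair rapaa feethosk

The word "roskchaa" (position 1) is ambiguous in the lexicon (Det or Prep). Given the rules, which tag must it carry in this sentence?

Det

Candidates per position — 1:roskchaa {Det,Prep}; 2:roskchaa {Det,Prep}; 3:feethosk {Adv}; 4:feethosk {Adv}; 5:poprair {Noun}; 6:rapaa {Det}; 7:feethosk {Adv}.
Position 1: Prep is ruled out by rule 1; that leaves Det.
Position 2: Prep is ruled out by rule 1; that leaves Det.
That leaves exactly one tagging: Det Det Adv Adv Noun Det Adv.
Rule-by-rule: rule 1 ok; rule 2 ok; rule 3 ok; rule 4 ok.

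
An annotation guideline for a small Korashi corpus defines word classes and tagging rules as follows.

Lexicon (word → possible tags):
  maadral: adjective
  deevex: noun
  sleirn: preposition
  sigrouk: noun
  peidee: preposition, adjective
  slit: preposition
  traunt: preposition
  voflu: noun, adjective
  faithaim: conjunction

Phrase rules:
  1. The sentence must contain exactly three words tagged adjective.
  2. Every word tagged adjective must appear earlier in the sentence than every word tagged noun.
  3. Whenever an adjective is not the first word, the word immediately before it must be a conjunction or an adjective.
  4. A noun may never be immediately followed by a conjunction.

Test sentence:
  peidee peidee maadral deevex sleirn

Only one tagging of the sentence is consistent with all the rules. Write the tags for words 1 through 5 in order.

Candidates per position — 1:peidee {preposition,adjective}; 2:peidee {preposition,adjective}; 3:maadral {adjective}; 4:deevex {noun}; 5:sleirn {preposition}.
Position 1: tagging it preposition would leave rule 1 unsatisfiable, so it must be adjective.
Position 2: tagging it preposition would leave rule 1 unsatisfiable, so it must be adjective.
The only consistent sequence is: adjective adjective adjective noun preposition.
Check: rule 1 ✓; rule 2 ✓; rule 3 ✓; rule 4 ✓.

adjective adjective adjective noun preposition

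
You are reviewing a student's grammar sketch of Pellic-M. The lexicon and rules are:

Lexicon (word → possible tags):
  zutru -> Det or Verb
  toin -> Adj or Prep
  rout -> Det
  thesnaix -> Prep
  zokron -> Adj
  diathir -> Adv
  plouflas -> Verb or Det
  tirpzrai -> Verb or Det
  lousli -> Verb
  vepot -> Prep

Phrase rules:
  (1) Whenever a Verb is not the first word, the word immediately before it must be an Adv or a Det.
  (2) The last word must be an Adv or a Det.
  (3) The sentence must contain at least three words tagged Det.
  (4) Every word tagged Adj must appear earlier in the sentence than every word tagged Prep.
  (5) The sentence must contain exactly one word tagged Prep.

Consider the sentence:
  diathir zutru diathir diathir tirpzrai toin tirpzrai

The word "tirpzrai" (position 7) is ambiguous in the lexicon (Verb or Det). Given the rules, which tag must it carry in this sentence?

Det

Candidates per position — 1:diathir {Adv}; 2:zutru {Det,Verb}; 3:diathir {Adv}; 4:diathir {Adv}; 5:tirpzrai {Verb,Det}; 6:toin {Adj,Prep}; 7:tirpzrai {Verb,Det}.
Word 2 cannot be Verb — rule 3 would then fail for every completion. It is Det.
Word 5 cannot be Verb — rule 3 would then fail for every completion. It is Det.
Word 6 cannot be Adj — rule 5 would then fail for every completion. It is Prep.
Word 7 cannot be Verb — rule 1 would then fail for every completion. It is Det.
The unique satisfying tagging is: Adv Det Adv Adv Det Prep Det.
Check: rule 1 satisfied; rule 2 satisfied; rule 3 satisfied; rule 4 satisfied; rule 5 satisfied.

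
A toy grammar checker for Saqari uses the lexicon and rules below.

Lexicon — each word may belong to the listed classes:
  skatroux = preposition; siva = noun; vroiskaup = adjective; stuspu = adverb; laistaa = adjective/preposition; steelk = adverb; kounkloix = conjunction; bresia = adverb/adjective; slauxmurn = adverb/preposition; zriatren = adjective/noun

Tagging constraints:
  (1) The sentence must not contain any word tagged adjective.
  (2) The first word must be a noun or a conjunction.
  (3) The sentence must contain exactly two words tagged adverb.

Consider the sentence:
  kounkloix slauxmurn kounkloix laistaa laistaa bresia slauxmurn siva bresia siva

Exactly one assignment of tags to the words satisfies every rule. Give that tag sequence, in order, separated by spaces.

conjunction preposition conjunction preposition preposition adverb preposition noun adverb noun

Candidates per position — 1:kounkloix {conjunction}; 2:slauxmurn {adverb,preposition}; 3:kounkloix {conjunction}; 4:laistaa {adjective,preposition}; 5:laistaa {adjective,preposition}; 6:bresia {adverb,adjective}; 7:slauxmurn {adverb,preposition}; 8:siva {noun}; 9:bresia {adverb,adjective}; 10:siva {noun}.
At position 4, choosing adjective makes rule 1 impossible to satisfy; hence preposition.
At position 5, choosing adjective makes rule 1 impossible to satisfy; hence preposition.
At position 6, choosing adjective makes rule 1 impossible to satisfy; hence adverb.
At position 9, choosing adjective makes rule 1 impossible to satisfy; hence adverb.
At position 2, choosing adverb makes rule 3 impossible to satisfy; hence preposition.
At position 7, choosing adverb makes rule 3 impossible to satisfy; hence preposition.
The unique satisfying tagging is: conjunction preposition conjunction preposition preposition adverb preposition noun adverb noun.
Check: rule 1 ✓; rule 2 ✓; rule 3 ✓.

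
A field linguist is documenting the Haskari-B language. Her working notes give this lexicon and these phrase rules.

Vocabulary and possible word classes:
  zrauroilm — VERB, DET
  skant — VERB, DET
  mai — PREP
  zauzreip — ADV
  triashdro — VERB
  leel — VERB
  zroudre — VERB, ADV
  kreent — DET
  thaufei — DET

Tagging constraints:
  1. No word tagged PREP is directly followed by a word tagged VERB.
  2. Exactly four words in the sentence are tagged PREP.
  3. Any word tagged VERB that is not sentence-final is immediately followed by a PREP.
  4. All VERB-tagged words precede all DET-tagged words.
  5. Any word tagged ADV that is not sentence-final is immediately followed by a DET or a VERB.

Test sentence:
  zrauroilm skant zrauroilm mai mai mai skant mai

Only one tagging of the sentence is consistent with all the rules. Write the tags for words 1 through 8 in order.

DET DET DET PREP PREP PREP DET PREP

Candidates per position — 1:zrauroilm {VERB,DET}; 2:skant {VERB,DET}; 3:zrauroilm {VERB,DET}; 4:mai {PREP}; 5:mai {PREP}; 6:mai {PREP}; 7:skant {VERB,DET}; 8:mai {PREP}.
If word 1 were VERB, no tagging could satisfy rule 3; so word 1 is DET.
If word 2 were VERB, no tagging could satisfy rule 3; so word 2 is DET.
If word 3 were VERB, no tagging could satisfy rule 4; so word 3 is DET.
If word 7 were VERB, no tagging could satisfy rule 1; so word 7 is DET.
That leaves exactly one tagging: DET DET DET PREP PREP PREP DET PREP.
Checking: rule 1 satisfied; rule 2 satisfied; rule 3 satisfied; rule 4 satisfied; rule 5 satisfied.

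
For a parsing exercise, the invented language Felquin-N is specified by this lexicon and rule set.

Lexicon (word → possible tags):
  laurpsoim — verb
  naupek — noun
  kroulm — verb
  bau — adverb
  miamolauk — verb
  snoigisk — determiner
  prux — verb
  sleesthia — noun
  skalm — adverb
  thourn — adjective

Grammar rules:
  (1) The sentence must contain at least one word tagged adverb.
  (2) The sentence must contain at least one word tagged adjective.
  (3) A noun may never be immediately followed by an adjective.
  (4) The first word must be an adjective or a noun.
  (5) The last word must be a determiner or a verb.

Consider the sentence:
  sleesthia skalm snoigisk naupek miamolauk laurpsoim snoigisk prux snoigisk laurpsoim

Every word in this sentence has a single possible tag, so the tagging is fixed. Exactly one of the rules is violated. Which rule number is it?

2

Fixed tagging: noun adverb determiner noun verb verb determiner verb determiner verb.
Applying the rules: R1 ok, R2 fails, R3 ok, R4 ok, R5 ok.
Only rule 2 fails.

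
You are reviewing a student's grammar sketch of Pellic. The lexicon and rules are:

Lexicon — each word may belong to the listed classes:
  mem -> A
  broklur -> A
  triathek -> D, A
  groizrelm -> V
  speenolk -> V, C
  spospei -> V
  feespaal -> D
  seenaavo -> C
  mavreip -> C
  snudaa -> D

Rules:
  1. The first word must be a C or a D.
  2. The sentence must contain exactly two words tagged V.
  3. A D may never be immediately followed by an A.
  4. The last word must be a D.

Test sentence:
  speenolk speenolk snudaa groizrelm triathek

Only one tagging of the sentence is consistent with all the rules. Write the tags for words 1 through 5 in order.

C V D V D

Candidates per position — 1:speenolk {V,C}; 2:speenolk {V,C}; 3:snudaa {D}; 4:groizrelm {V}; 5:triathek {D,A}.
If word 1 were V, no tagging could satisfy rule 1; so word 1 is C.
If word 2 were C, no tagging could satisfy rule 2; so word 2 is V.
If word 5 were A, no tagging could satisfy rule 4; so word 5 is D.
So the tagging must be: C V D V D.
Rule-by-rule: rule 1 satisfied; rule 2 satisfied; rule 3 satisfied; rule 4 satisfied.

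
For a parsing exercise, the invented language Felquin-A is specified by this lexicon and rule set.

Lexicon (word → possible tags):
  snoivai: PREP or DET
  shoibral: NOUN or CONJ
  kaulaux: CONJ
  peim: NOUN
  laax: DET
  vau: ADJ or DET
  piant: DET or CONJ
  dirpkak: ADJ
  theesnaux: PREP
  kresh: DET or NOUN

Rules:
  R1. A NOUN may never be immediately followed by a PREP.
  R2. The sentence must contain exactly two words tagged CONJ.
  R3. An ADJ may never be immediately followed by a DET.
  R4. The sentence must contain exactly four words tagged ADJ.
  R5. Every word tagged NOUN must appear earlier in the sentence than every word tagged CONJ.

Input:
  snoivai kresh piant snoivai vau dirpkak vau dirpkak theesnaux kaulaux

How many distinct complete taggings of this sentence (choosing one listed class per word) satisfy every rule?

Candidates per position — 1:snoivai {PREP,DET}; 2:kresh {DET,NOUN}; 3:piant {DET,CONJ}; 4:snoivai {PREP,DET}; 5:vau {ADJ,DET}; 6:dirpkak {ADJ}; 7:vau {ADJ,DET}; 8:dirpkak {ADJ}; 9:theesnaux {PREP}; 10:kaulaux {CONJ}.
There are 64 candidate sequences in total.
Checking each against the rules leaves 8 sequences.
Count = 8.

8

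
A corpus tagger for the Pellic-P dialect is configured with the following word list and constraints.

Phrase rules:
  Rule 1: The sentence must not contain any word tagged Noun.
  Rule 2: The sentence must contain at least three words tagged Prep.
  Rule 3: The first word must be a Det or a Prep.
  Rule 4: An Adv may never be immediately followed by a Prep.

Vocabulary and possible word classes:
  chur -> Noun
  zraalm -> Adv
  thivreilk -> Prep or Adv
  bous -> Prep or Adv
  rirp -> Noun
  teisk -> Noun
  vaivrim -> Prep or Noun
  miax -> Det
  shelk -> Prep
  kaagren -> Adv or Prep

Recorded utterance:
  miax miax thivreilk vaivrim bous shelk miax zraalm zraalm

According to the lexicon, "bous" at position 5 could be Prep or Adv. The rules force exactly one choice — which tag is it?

Candidates per position — 1:miax {Det}; 2:miax {Det}; 3:thivreilk {Prep,Adv}; 4:vaivrim {Prep,Noun}; 5:bous {Prep,Adv}; 6:shelk {Prep}; 7:miax {Det}; 8:zraalm {Adv}; 9:zraalm {Adv}.
If word 4 were Noun, no tagging could satisfy rule 1; so word 4 is Prep.
If word 5 were Adv, no tagging could satisfy rule 4; so word 5 is Prep.
If word 3 were Adv, no tagging could satisfy rule 4; so word 3 is Prep.
That leaves exactly one tagging: Det Det Prep Prep Prep Prep Det Adv Adv.
Check: rule 1 ok; rule 2 ok; rule 3 ok; rule 4 ok.

Prep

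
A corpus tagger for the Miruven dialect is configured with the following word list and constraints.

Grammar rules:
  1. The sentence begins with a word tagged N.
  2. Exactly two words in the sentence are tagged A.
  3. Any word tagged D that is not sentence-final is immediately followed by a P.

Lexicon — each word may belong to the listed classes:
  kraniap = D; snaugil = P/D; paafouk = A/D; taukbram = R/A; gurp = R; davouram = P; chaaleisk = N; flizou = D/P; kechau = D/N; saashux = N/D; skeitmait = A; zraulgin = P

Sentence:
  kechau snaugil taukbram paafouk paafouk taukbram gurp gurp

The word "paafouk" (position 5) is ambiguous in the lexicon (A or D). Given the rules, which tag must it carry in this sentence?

A

Candidates per position — 1:kechau {D,N}; 2:snaugil {P,D}; 3:taukbram {R,A}; 4:paafouk {A,D}; 5:paafouk {A,D}; 6:taukbram {R,A}; 7:gurp {R}; 8:gurp {R}.
If word 1 were D, no tagging could satisfy rule 1; so word 1 is N.
If word 2 were D, no tagging could satisfy rule 3; so word 2 is P.
If word 4 were D, no tagging could satisfy rule 3; so word 4 is A.
If word 5 were D, no tagging could satisfy rule 3; so word 5 is A.
If word 6 were A, no tagging could satisfy rule 2; so word 6 is R.
If word 3 were A, no tagging could satisfy rule 2; so word 3 is R.
The only consistent sequence is: N P R A A R R R.
Checking: rule 1 holds; rule 2 holds; rule 3 holds.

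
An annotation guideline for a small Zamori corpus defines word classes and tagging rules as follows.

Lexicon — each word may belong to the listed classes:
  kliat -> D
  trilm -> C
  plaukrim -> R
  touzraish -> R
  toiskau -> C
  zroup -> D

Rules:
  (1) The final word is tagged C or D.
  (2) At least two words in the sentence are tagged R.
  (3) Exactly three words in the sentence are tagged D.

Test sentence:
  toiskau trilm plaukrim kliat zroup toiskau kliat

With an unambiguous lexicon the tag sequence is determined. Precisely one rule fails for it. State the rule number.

Fixed tagging: C C R D D C D.
Rule check: R1 ✓, R2 ✗, R3 ✓.
Only rule 2 fails.

2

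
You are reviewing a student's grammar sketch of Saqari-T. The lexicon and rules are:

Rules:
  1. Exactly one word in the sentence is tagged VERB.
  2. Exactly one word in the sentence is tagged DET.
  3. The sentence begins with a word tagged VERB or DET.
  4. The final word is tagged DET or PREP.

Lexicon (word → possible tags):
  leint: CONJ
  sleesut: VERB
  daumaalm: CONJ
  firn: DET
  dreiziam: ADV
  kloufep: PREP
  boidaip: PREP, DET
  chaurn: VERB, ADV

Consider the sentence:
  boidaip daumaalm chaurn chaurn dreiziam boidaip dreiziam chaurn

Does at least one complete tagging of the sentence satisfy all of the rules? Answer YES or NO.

Candidates per position — 1:boidaip {PREP,DET}; 2:daumaalm {CONJ}; 3:chaurn {VERB,ADV}; 4:chaurn {VERB,ADV}; 5:dreiziam {ADV}; 6:boidaip {PREP,DET}; 7:dreiziam {ADV}; 8:chaurn {VERB,ADV}.
Rule 4 cannot be satisfied by any choice of tags from the lexicon.
So there is no consistent tagging.

NO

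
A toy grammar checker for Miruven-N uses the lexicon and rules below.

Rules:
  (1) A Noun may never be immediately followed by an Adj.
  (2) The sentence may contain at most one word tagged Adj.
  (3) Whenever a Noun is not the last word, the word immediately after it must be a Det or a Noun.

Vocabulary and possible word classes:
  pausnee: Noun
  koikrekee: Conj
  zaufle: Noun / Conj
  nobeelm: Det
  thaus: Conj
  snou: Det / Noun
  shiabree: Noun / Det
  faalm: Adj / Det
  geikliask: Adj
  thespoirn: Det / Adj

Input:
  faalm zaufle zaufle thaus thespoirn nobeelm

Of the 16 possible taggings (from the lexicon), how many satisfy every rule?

3

Candidates per position — 1:faalm {Adj,Det}; 2:zaufle {Noun,Conj}; 3:zaufle {Noun,Conj}; 4:thaus {Conj}; 5:thespoirn {Det,Adj}; 6:nobeelm {Det}.
There are 16 candidate sequences in total.
The sequences that satisfy every rule: Adj Conj Conj Conj Det Det; Det Conj Conj Conj Det Det; Det Conj Conj Conj Adj Det.
Count = 3.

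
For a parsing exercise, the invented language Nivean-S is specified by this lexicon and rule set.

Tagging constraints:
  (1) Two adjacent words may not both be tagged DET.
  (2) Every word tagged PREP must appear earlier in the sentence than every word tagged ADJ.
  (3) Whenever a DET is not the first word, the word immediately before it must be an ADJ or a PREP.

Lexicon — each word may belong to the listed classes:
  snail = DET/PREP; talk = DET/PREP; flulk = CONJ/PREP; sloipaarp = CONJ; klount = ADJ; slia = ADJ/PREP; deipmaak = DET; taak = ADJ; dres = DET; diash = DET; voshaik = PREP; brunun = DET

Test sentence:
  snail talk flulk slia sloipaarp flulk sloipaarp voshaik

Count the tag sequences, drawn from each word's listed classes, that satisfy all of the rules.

Candidates per position — 1:snail {DET,PREP}; 2:talk {DET,PREP}; 3:flulk {CONJ,PREP}; 4:slia {ADJ,PREP}; 5:sloipaarp {CONJ}; 6:flulk {CONJ,PREP}; 7:sloipaarp {CONJ}; 8:voshaik {PREP}.
There are 32 candidate sequences in total.
Checking each against the rules leaves 12 sequences.
Count = 12.

12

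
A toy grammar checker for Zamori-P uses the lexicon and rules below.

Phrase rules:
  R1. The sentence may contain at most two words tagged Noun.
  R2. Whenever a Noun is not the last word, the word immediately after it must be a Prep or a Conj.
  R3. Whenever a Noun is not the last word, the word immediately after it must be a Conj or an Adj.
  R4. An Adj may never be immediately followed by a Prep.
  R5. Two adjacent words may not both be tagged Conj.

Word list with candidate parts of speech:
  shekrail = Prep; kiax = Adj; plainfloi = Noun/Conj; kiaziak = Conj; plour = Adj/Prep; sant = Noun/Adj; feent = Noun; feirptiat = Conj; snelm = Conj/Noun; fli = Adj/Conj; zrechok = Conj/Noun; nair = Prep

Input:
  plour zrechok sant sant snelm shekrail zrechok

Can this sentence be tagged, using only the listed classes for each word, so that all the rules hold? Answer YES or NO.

Candidates per position — 1:plour {Adj,Prep}; 2:zrechok {Conj,Noun}; 3:sant {Noun,Adj}; 4:sant {Noun,Adj}; 5:snelm {Conj,Noun}; 6:shekrail {Prep}; 7:zrechok {Conj,Noun}.
One satisfying assignment: Adj Conj Adj Adj Conj Prep Conj.
Rule-by-rule: rule 1 ok; rule 2 ok; rule 3 ok; rule 4 ok; rule 5 ok.

YES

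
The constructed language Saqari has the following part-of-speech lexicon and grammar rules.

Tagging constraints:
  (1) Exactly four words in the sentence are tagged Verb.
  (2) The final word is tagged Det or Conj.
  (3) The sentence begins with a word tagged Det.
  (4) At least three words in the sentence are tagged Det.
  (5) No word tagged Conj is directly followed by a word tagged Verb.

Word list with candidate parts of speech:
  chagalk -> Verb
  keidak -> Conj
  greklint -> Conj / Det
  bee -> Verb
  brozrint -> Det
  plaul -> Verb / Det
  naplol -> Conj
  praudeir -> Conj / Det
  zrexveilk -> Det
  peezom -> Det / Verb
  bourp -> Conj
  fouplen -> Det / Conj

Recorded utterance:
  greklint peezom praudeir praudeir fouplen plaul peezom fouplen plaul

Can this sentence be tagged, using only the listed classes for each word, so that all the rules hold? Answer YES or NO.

NO

Candidates per position — 1:greklint {Conj,Det}; 2:peezom {Det,Verb}; 3:praudeir {Conj,Det}; 4:praudeir {Conj,Det}; 5:fouplen {Det,Conj}; 6:plaul {Verb,Det}; 7:peezom {Det,Verb}; 8:fouplen {Det,Conj}; 9:plaul {Verb,Det}.
Every candidate sequence violates at least one rule; no consistent tagging exists.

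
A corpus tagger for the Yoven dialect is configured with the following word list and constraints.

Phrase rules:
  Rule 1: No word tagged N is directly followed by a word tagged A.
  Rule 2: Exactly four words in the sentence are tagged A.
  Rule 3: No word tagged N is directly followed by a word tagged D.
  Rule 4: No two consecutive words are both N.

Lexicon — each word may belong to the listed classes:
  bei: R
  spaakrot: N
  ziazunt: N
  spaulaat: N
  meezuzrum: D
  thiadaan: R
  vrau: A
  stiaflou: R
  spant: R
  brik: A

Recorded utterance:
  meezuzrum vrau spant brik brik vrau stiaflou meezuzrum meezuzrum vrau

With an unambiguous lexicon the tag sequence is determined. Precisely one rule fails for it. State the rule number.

2

Fixed tagging: D A R A A A R D D A.
Checking each rule: R1 ok, R2 fails, R3 ok, R4 ok.
Only rule 2 fails.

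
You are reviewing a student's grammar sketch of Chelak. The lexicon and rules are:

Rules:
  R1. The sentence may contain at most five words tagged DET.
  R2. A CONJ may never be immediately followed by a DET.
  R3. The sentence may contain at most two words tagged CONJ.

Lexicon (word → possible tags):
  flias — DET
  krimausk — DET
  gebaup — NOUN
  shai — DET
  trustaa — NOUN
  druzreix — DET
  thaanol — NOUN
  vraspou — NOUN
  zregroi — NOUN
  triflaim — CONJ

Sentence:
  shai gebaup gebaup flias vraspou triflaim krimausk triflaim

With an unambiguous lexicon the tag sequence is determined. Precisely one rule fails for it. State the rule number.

Fixed tagging: DET NOUN NOUN DET NOUN CONJ DET CONJ.
Applying the rules: R1 holds, R2 violated, R3 holds.
Only rule 2 fails.

2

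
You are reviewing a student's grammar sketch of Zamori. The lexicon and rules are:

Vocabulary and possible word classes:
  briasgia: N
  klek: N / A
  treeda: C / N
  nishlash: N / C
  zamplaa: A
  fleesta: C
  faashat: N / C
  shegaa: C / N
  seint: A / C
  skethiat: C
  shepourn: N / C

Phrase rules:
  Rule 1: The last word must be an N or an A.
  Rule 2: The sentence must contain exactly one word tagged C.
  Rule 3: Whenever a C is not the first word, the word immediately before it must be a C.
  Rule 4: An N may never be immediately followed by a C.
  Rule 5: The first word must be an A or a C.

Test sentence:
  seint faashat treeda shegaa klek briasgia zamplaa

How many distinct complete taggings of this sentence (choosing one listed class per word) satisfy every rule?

Candidates per position — 1:seint {A,C}; 2:faashat {N,C}; 3:treeda {C,N}; 4:shegaa {C,N}; 5:klek {N,A}; 6:briasgia {N}; 7:zamplaa {A}.
There are 32 candidate sequences in total.
The sequences that satisfy every rule: C N N N N N A; C N N N A N A.
Count = 2.

2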